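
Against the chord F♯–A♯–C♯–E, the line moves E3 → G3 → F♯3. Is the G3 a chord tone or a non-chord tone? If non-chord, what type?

Non-chord tone — an appoggiatura.

The harmony at that moment is F♯ dominant seventh chord (F♯, A♯, C♯, E); G3 is not a chord tone.
It is approached by leap up from E3 and left by step down to F♯3.
Leap in, step out — an appoggiatura.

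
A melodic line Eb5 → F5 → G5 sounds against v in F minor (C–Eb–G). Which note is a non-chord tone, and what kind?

The harmony at that moment is C minor triad (C, Eb, G); F5 is not a chord tone.
It is approached by step up from Eb5 and left by step up to G5.
Step in, step out in the same direction — a passing tone.

F5 is a passing tone.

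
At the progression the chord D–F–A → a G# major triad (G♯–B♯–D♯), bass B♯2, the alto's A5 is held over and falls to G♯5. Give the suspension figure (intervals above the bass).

7–6 suspension.

At the second chord the bass is B♯2. The suspended A5 lies a seventh above the bass; after resolving down by step to G♯5, the interval above the bass becomes a sixth.
Suspension figures are named by those two intervals: 7–6.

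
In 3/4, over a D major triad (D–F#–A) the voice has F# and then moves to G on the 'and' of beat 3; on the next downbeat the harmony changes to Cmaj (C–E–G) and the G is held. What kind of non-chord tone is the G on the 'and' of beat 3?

The harmony at that moment is D major triad (D, F#, A); G is not a chord tone.
It is approached by step up from F# and then sustained as the same pitch into the next harmony.
Arriving early and becoming a chord tone when the harmony changes — an anticipation.

Anticipation.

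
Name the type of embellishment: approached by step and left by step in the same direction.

Passing tone.

Approach: by step. Departure: by step, continuing in the same direction.
Stepwise on both sides with no change of direction means the note fills in the space between two different chord tones — a passing tone. (Had it turned back to its starting note it would be a neighbor tone instead.)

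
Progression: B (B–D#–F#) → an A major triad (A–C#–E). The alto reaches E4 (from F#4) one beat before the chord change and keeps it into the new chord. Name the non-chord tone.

E4 is an anticipation.

The harmony at that moment is B major triad (B, D#, F#); E4 is not a chord tone.
It is approached by step down from F#4 and then sustained as the same pitch into the next harmony.
Arriving early and becoming a chord tone when the harmony changes — an anticipation.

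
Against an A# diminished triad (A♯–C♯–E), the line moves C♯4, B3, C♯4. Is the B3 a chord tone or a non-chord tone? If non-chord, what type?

The harmony at that moment is A♯ diminished triad (A♯, C♯, E); B3 is not a chord tone.
It is approached by step down from C♯4 and left by step up to C♯4.
Step away and step back to the same note — a neighbor tone (lower neighbor).

Non-chord tone — a neighbor tone.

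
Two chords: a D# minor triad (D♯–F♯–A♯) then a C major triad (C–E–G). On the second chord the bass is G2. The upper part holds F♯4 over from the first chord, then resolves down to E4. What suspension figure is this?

At the second chord the bass is G2. The suspended F♯4 lies a seventh above the bass; after resolving down by step to E4, the interval above the bass becomes a sixth.
Suspension figures are named by those two intervals: 7–6.

7–6 suspension.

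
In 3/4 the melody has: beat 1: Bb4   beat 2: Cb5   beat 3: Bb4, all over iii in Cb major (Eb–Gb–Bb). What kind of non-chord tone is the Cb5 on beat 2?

Upper neighbor tone.

The harmony at that moment is Eb minor triad (Eb, Gb, Bb); Cb5 is not a chord tone.
It is approached by step up from Bb4 and left by step down to Bb4.
Step away and step back to the same note — a neighbor tone (upper neighbor).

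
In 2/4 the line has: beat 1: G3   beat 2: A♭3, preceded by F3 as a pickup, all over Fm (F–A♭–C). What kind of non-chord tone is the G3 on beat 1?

The harmony at that moment is F minor triad (F, A♭, C); G3 is not a chord tone.
It is approached by step up from F3 and left by step up to A♭3.
Step in, step out in the same direction — a passing tone.

Passing tone.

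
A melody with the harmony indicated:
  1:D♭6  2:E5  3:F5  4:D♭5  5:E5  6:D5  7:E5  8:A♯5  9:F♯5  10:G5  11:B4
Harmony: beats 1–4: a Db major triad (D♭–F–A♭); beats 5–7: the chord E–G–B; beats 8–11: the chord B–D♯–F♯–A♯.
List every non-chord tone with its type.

The harmony at that moment is D♭ major triad (D♭, F, A♭); E5 is not a chord tone.
It is approached by leap down from D♭6 and left by step up to F5.
Leap in, step out — an appoggiatura.
The harmony at that moment is E minor triad (E, G, B); D5 is not a chord tone.
It is approached by step down from E5 and left by step up to E5.
Step away and step back to the same note — a neighbor tone (lower neighbor).
The harmony at that moment is B major seventh chord (B, D♯, F♯, A♯); G5 is not a chord tone.
It is approached by step up from F♯5 and left by leap down to B4.
Step in, leap out — an escape tone.

E5 (beat 2) — appoggiatura; D5 (beat 6) — neighbor tone; G5 (beat 10) — escape tone.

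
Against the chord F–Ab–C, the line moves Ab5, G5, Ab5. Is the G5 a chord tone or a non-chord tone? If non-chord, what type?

Non-chord tone — a neighbor tone.

The harmony at that moment is F minor triad (F, Ab, C); G5 is not a chord tone.
It is approached by step down from Ab5 and left by step up to Ab5.
Step away and step back to the same note — a neighbor tone (lower neighbor).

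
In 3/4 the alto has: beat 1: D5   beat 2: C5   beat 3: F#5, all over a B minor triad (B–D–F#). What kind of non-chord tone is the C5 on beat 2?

The harmony at that moment is B minor triad (B, D, F#); C5 is not a chord tone.
It is approached by step down from D5 and left by leap up to F#5.
Step in, leap out, on a weak beat — an escape tone.

Escape tone.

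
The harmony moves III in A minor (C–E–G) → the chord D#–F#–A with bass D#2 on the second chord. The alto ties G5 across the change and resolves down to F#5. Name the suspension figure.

At the second chord the bass is D#2. The suspended G5 lies a fourth above the bass; after resolving down by step to F#5, the interval above the bass becomes a third.
Suspension figures are named by those two intervals: 4–3.

4–3 suspension.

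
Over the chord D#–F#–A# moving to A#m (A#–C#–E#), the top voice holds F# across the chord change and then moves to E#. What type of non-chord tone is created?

F# is a suspension.

The harmony at that moment is A# minor triad (A#, C#, E#); F# is not a chord tone.
It is held over (the same pitch as the preceding F#) and left by step down to E#.
Held over from the previous chord and resolving down by step — a suspension.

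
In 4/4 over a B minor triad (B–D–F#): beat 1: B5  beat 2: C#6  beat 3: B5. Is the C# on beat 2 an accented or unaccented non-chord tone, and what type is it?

Unaccented neighbor tone.

The harmony at that moment is B minor triad (B, D, F#); C#6 is not a chord tone.
It is approached by step up from B5 and left by step down to B5.
Step away and step back to the same note — a neighbor tone (upper neighbor).
It falls on a weak beat, so it is unaccented.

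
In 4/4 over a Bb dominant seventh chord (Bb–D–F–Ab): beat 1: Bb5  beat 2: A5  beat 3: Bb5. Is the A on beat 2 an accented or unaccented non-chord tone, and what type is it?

The harmony at that moment is Bb dominant seventh chord (Bb, D, F, Ab); A5 is not a chord tone.
It is approached by step down from Bb5 and left by step up to Bb5.
Step away and step back to the same note — a neighbor tone (lower neighbor).
It falls on a weak beat, so it is unaccented.

Unaccented neighbor tone.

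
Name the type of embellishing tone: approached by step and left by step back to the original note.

Neighbor tone.

Approach: by step. Departure: by step in the opposite direction, back to the starting pitch.
Stepwise on both sides but reversing to return to the same chord tone — a neighbor tone. (Had it continued onward in the same direction it would be a passing tone instead.)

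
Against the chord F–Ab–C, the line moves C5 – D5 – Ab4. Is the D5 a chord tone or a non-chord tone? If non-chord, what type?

Non-chord tone — an escape tone.

The harmony at that moment is F minor triad (F, Ab, C); D5 is not a chord tone.
It is approached by step up from C5 and left by leap down to Ab4.
Step in, leap out — an escape tone.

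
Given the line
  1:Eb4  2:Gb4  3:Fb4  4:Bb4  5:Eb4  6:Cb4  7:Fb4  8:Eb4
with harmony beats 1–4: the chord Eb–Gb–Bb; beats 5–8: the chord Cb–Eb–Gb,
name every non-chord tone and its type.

Fb4 (beat 3) — escape tone; Fb4 (beat 7) — appoggiatura.

The harmony at that moment is Eb minor triad (Eb, Gb, Bb); Fb4 is not a chord tone.
It is approached by step down from Gb4 and left by leap up to Bb4.
Step in, leap out — an escape tone.
The harmony at that moment is Cb major triad (Cb, Eb, Gb); Fb4 is not a chord tone.
It is approached by leap up from Cb4 and left by step down to Eb4.
Leap in, step out — an appoggiatura.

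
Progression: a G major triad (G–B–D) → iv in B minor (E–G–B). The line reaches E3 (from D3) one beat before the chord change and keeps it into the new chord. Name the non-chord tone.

E3 is an anticipation.

The harmony at that moment is G major triad (G, B, D); E3 is not a chord tone.
It is approached by step up from D3 and then sustained as the same pitch into the next harmony.
Arriving early and becoming a chord tone when the harmony changes — an anticipation.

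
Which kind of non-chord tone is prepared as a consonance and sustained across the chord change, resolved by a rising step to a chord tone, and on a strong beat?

Approach: by preparation — the pitch is first a chord tone, then held (tied or repeated) while the harmony changes under it. Departure: up by step. Metric position: strong.
A prepared dissonance that resolves upward by step — a retardation. (The same figure resolving downward would be a suspension.)

Retardation.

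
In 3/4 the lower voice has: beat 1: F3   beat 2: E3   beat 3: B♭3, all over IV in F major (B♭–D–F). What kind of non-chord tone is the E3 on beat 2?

The harmony at that moment is B♭ major triad (B♭, D, F); E3 is not a chord tone.
It is approached by step down from F3 and left by leap up to B♭3.
Step in, leap out, on a weak beat — an escape tone.

Escape tone.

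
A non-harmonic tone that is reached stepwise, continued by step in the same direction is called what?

Approach: by step. Departure: by step, continuing in the same direction.
Stepwise on both sides with no change of direction means the note fills in the space between two different chord tones — a passing tone. (Had it turned back to its starting note it would be a neighbor tone instead.)

Passing tone.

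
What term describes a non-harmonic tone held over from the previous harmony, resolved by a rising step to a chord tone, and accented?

Retardation.

Approach: by preparation — the pitch is first a chord tone, then held (tied or repeated) while the harmony changes under it. Departure: up by step. Metric position: strong.
A prepared dissonance that resolves upward by step — a retardation. (The same figure resolving downward would be a suspension.)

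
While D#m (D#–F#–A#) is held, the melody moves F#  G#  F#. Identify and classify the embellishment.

G# is a neighbor tone.

The harmony at that moment is D# minor triad (D#, F#, A#); G# is not a chord tone.
It is approached by step up from F# and left by step down to F#.
Step away and step back to the same note — a neighbor tone (upper neighbor).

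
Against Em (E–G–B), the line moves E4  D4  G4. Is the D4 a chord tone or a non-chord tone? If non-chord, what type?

The harmony at that moment is E minor triad (E, G, B); D4 is not a chord tone.
It is approached by step down from E4 and left by leap up to G4.
Step in, leap out — an escape tone.

Non-chord tone — an escape tone.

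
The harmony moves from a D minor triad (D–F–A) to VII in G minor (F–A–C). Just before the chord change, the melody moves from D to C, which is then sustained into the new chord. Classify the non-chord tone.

C is an anticipation.

The harmony at that moment is D minor triad (D, F, A); C is not a chord tone.
It is approached by step down from D and then sustained as the same pitch into the next harmony.
Arriving early and becoming a chord tone when the harmony changes — an anticipation.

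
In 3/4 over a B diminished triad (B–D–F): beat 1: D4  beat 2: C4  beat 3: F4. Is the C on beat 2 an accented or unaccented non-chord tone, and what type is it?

Unaccented escape tone.

The harmony at that moment is B diminished triad (B, D, F); C4 is not a chord tone.
It is approached by step down from D4 and left by leap up to F4.
Step in, leap out — an escape tone.
It falls on a weak beat, so it is unaccented.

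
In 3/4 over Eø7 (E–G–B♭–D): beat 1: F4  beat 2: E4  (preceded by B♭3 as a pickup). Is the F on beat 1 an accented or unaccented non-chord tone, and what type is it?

The harmony at that moment is E half-diminished seventh chord (E, G, B♭, D); F4 is not a chord tone.
It is approached by leap up from B♭3 and left by step down to E4.
Leap in, step out — an appoggiatura.
It falls on the downbeat, so it is accented.

Accented appoggiatura.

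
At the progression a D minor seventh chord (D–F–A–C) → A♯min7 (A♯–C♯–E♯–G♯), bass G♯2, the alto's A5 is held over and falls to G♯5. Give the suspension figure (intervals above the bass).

9–8 suspension.

At the second chord the bass is G♯2. The suspended A5 lies a ninth above the bass; after resolving down by step to G♯5, the interval above the bass becomes an octave.
Suspension figures are named by those two intervals: 9–8.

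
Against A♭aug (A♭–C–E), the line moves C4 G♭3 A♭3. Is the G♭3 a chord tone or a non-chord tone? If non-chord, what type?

Non-chord tone — an appoggiatura.

The harmony at that moment is A♭ augmented triad (A♭, C, E); G♭3 is not a chord tone.
It is approached by leap down from C4 and left by step up to A♭3.
Leap in, step out — an appoggiatura.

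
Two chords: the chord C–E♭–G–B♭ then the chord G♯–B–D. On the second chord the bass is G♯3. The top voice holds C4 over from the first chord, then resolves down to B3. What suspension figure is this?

4–3 suspension.

At the second chord the bass is G♯3. The suspended C4 lies a fourth above the bass; after resolving down by step to B3, the interval above the bass becomes a third.
Suspension figures are named by those two intervals: 4–3.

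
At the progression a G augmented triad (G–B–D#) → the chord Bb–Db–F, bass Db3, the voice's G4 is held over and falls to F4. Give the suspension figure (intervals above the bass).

At the second chord the bass is Db3. The suspended G4 lies a fourth above the bass; after resolving down by step to F4, the interval above the bass becomes a third.
Suspension figures are named by those two intervals: 4–3.

4–3 suspension.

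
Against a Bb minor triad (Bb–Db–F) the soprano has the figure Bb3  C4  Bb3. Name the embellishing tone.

C4 is a neighbor tone.

The harmony at that moment is Bb minor triad (Bb, Db, F); C4 is not a chord tone.
It is approached by step up from Bb3 and left by step down to Bb3.
Step away and step back to the same note — a neighbor tone (upper neighbor).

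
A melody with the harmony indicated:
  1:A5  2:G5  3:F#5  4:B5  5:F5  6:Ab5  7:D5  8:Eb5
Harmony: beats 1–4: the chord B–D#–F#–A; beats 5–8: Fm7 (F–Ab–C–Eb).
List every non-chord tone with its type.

The harmony at that moment is B dominant seventh chord (B, D#, F#, A); G5 is not a chord tone.
It is approached by step down from A5 and left by step down to F#5.
Step in, step out in the same direction — a passing tone.
The harmony at that moment is F minor seventh chord (F, Ab, C, Eb); D5 is not a chord tone.
It is approached by leap down from Ab5 and left by step up to Eb5.
Leap in, step out — an appoggiatura.

G5 (beat 2) — passing tone; D5 (beat 7) — appoggiatura.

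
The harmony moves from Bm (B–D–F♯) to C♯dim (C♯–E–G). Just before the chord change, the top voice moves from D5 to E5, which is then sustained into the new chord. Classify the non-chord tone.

The harmony at that moment is B minor triad (B, D, F♯); E5 is not a chord tone.
It is approached by step up from D5 and then sustained as the same pitch into the next harmony.
Arriving early and becoming a chord tone when the harmony changes — an anticipation.

E5 is an anticipation.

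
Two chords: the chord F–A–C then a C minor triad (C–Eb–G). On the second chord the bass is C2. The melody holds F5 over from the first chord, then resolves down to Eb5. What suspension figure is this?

At the second chord the bass is C2. The suspended F5 lies a fourth above the bass; after resolving down by step to Eb5, the interval above the bass becomes a third.
Suspension figures are named by those two intervals: 4–3.

4–3 suspension.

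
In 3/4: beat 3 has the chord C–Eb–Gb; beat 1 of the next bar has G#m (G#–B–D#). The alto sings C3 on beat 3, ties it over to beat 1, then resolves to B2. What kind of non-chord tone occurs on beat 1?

Suspension.

The harmony at that moment is G# minor triad (G#, B, D#); C3 is not a chord tone.
It is held over (the same pitch as the preceding C3) and left by step down to B2.
Held over from the previous chord and resolving down by step — a suspension.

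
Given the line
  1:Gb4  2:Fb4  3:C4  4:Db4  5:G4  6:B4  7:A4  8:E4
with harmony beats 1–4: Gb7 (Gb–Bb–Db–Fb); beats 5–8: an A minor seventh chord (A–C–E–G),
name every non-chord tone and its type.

The harmony at that moment is Gb dominant seventh chord (Gb, Bb, Db, Fb); C4 is not a chord tone.
It is approached by leap down from Fb4 and left by step up to Db4.
Leap in, step out — an appoggiatura.
The harmony at that moment is A minor seventh chord (A, C, E, G); B4 is not a chord tone.
It is approached by leap up from G4 and left by step down to A4.
Leap in, step out — an appoggiatura.

C4 (beat 3) — appoggiatura; B4 (beat 6) — appoggiatura.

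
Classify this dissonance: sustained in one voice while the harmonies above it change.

Approach: none. Departure: none — a single pitch is sustained while the chords change around it, passing through harmonies that do not contain it.
No melodic motion at all; the dissonance is created entirely by the moving harmonies against the stationary note — a pedal tone (pedal point).

Pedal tone.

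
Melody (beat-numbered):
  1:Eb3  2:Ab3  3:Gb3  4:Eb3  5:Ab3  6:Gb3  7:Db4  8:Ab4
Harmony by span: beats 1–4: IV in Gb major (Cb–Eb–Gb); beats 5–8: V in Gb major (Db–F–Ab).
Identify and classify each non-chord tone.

The harmony at that moment is Cb major triad (Cb, Eb, Gb); Ab3 is not a chord tone.
It is approached by leap up from Eb3 and left by step down to Gb3.
Leap in, step out — an appoggiatura.
The harmony at that moment is Db major triad (Db, F, Ab); Gb3 is not a chord tone.
It is approached by step down from Ab3 and left by leap up to Db4.
Step in, leap out — an escape tone.

Ab3 (beat 2) — appoggiatura; Gb3 (beat 6) — escape tone.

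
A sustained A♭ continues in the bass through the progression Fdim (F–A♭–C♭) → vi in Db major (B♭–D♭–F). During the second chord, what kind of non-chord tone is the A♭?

The harmony at that moment is B♭ minor triad (B♭, D♭, F); A♭ is not a chord tone.
It is held over (the same pitch as the preceding A♭) and then sustained as the same pitch into the next harmony.
Sustained through a change of harmony — a pedal tone.

Pedal tone (pedal point).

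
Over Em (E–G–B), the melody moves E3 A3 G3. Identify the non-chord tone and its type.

The harmony at that moment is E minor triad (E, G, B); A3 is not a chord tone.
It is approached by leap up from E3 and left by step down to G3.
Leap in, step out — an appoggiatura.

A3 is an appoggiatura.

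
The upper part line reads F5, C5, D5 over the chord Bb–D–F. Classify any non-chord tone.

The harmony at that moment is Bb major triad (Bb, D, F); C5 is not a chord tone.
It is approached by leap down from F5 and left by step up to D5.
Leap in, step out — an appoggiatura.

C5 is an appoggiatura.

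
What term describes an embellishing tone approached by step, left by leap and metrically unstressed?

Escape tone.

Approach: by step. Departure: by leap. Metric position: weak.
Step in, leap out, from a weak position — an escape tone (échappée). (It is the mirror image of the appoggiatura, which leaps in and steps out on a strong beat.)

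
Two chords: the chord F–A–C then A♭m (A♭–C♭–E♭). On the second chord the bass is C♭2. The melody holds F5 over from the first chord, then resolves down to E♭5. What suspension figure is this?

At the second chord the bass is C♭2. The suspended F5 lies a fourth above the bass; after resolving down by step to E♭5, the interval above the bass becomes a third.
Suspension figures are named by those two intervals: 4–3.

4–3 suspension.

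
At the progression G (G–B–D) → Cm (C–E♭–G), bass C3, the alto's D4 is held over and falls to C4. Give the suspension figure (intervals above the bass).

At the second chord the bass is C3. The suspended D4 lies a ninth above the bass; after resolving down by step to C4, the interval above the bass becomes an octave.
Suspension figures are named by those two intervals: 9–8.

9–8 suspension.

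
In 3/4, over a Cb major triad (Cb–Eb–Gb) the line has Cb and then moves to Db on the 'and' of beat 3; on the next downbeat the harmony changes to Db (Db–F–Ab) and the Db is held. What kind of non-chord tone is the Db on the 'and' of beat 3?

The harmony at that moment is Cb major triad (Cb, Eb, Gb); Db is not a chord tone.
It is approached by step up from Cb and then sustained as the same pitch into the next harmony.
Arriving early and becoming a chord tone when the harmony changes — an anticipation.

Anticipation.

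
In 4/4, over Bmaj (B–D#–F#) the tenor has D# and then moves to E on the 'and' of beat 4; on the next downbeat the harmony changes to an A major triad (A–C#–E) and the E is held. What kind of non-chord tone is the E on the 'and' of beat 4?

The harmony at that moment is B major triad (B, D#, F#); E is not a chord tone.
It is approached by step up from D# and then sustained as the same pitch into the next harmony.
Arriving early and becoming a chord tone when the harmony changes — an anticipation.

Anticipation.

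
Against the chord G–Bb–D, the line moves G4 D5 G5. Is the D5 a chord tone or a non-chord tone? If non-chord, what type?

G minor triad contains G, Bb, D; D is the fifth, so it is a chord tone.

Chord tone (the fifth of G minor triad).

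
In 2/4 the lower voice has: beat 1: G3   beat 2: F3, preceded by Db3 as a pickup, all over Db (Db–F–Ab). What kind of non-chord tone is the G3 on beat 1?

Appoggiatura.

The harmony at that moment is Db major triad (Db, F, Ab); G3 is not a chord tone.
It is approached by leap up from Db3 and left by step down to F3.
Leap in, step out, metrically accented — an appoggiatura.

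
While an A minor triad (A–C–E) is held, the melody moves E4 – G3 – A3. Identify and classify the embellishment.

G3 is an appoggiatura.

The harmony at that moment is A minor triad (A, C, E); G3 is not a chord tone.
It is approached by leap down from E4 and left by step up to A3.
Leap in, step out — an appoggiatura.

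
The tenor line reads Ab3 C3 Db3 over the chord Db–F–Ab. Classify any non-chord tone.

The harmony at that moment is Db major triad (Db, F, Ab); C3 is not a chord tone.
It is approached by leap down from Ab3 and left by step up to Db3.
Leap in, step out — an appoggiatura.

C3 is an appoggiatura.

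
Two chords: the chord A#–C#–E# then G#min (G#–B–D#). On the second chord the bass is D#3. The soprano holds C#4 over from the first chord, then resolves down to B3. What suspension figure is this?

At the second chord the bass is D#3. The suspended C#4 lies a seventh above the bass; after resolving down by step to B3, the interval above the bass becomes a sixth.
Suspension figures are named by those two intervals: 7–6.

7–6 suspension.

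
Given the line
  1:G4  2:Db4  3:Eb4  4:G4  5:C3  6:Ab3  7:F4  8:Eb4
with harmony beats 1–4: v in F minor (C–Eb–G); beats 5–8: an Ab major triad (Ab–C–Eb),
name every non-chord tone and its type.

Db4 (beat 2) — appoggiatura; F4 (beat 7) — appoggiatura.

The harmony at that moment is C minor triad (C, Eb, G); Db4 is not a chord tone.
It is approached by leap down from G4 and left by step up to Eb4.
Leap in, step out — an appoggiatura.
The harmony at that moment is Ab major triad (Ab, C, Eb); F4 is not a chord tone.
It is approached by leap up from Ab3 and left by step down to Eb4.
Leap in, step out — an appoggiatura.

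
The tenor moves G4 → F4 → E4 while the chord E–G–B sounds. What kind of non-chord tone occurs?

F4 is a passing tone.

The harmony at that moment is E minor triad (E, G, B); F4 is not a chord tone.
It is approached by step down from G4 and left by step down to E4.
Step in, step out in the same direction — a passing tone.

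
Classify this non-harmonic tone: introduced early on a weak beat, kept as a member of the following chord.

Approach: ahead of the chord change (typically by step), so it is dissonant against the current harmony. Departure: none — the same pitch is restated or held and is a chord tone of the new harmony.
Dissonant first, consonant once the harmony catches up: the note simply arrives early — an anticipation. (The reverse timing, consonant first and dissonant after the change, would be a suspension or retardation.)

Anticipation.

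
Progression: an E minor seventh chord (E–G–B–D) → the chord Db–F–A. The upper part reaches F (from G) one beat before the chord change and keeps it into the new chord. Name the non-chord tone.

F is an anticipation.

The harmony at that moment is E minor seventh chord (E, G, B, D); F is not a chord tone.
It is approached by step down from G and then sustained as the same pitch into the next harmony.
Arriving early and becoming a chord tone when the harmony changes — an anticipation.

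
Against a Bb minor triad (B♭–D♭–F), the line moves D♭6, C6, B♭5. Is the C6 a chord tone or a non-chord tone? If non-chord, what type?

Non-chord tone — a passing tone.

The harmony at that moment is B♭ minor triad (B♭, D♭, F); C6 is not a chord tone.
It is approached by step down from D♭6 and left by step down to B♭5.
Step in, step out in the same direction — a passing tone.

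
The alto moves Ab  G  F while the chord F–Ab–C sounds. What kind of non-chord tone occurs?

The harmony at that moment is F minor triad (F, Ab, C); G is not a chord tone.
It is approached by step down from Ab and left by step down to F.
Step in, step out in the same direction — a passing tone.

G is a passing tone.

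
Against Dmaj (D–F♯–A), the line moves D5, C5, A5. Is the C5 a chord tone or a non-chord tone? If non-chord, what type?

Non-chord tone — an escape tone.

The harmony at that moment is D major triad (D, F♯, A); C5 is not a chord tone.
It is approached by step down from D5 and left by leap up to A5.
Step in, leap out — an escape tone.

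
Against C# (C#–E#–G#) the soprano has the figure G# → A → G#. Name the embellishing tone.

A is a neighbor tone.

The harmony at that moment is C# major triad (C#, E#, G#); A is not a chord tone.
It is approached by step up from G# and left by step down to G#.
Step away and step back to the same note — a neighbor tone (upper neighbor).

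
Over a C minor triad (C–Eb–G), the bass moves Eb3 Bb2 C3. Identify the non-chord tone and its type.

Bb2 is an appoggiatura.

The harmony at that moment is C minor triad (C, Eb, G); Bb2 is not a chord tone.
It is approached by leap down from Eb3 and left by step up to C3.
Leap in, step out — an appoggiatura.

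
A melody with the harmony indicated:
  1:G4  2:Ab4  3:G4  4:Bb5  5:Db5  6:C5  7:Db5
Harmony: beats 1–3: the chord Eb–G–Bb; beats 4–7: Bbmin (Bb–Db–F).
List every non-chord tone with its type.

Ab4 (beat 2) — neighbor tone; C5 (beat 6) — neighbor tone.

The harmony at that moment is Eb major triad (Eb, G, Bb); Ab4 is not a chord tone.
It is approached by step up from G4 and left by step down to G4.
Step away and step back to the same note — a neighbor tone (upper neighbor).
The harmony at that moment is Bb minor triad (Bb, Db, F); C5 is not a chord tone.
It is approached by step down from Db5 and left by step up to Db5.
Step away and step back to the same note — a neighbor tone (lower neighbor).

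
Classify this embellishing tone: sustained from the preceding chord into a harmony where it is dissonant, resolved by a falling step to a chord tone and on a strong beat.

Suspension.

Approach: by preparation — the pitch is first a chord tone, then held (tied or repeated) while the harmony changes under it. Departure: down by step. Metric position: strong.
A prepared dissonance that resolves downward by step — a suspension. (The same figure resolving upward would be a retardation.)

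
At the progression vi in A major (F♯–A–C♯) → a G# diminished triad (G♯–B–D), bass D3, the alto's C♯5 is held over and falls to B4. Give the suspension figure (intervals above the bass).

At the second chord the bass is D3. The suspended C♯5 lies a seventh above the bass; after resolving down by step to B4, the interval above the bass becomes a sixth.
Suspension figures are named by those two intervals: 7–6.

7–6 suspension.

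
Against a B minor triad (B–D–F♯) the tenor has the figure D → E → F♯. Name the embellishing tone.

E is a passing tone.

The harmony at that moment is B minor triad (B, D, F♯); E is not a chord tone.
It is approached by step up from D and left by step up to F♯.
Step in, step out in the same direction — a passing tone.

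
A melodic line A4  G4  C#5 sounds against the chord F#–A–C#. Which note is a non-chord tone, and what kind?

The harmony at that moment is F# minor triad (F#, A, C#); G4 is not a chord tone.
It is approached by step down from A4 and left by leap up to C#5.
Step in, leap out — an escape tone.

G4 is an escape tone.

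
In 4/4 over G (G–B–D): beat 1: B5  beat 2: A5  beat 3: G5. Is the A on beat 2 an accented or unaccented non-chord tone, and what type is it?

The harmony at that moment is G major triad (G, B, D); A5 is not a chord tone.
It is approached by step down from B5 and left by step down to G5.
Step in, step out in the same direction — a passing tone.
It falls on a weak beat, so it is unaccented.

Unaccented passing tone.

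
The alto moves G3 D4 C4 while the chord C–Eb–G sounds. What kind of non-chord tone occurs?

The harmony at that moment is C minor triad (C, Eb, G); D4 is not a chord tone.
It is approached by leap up from G3 and left by step down to C4.
Leap in, step out — an appoggiatura.

D4 is an appoggiatura.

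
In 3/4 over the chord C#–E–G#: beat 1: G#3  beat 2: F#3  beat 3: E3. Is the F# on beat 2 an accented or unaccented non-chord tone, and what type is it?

Unaccented passing tone.

The harmony at that moment is C# minor triad (C#, E, G#); F#3 is not a chord tone.
It is approached by step down from G#3 and left by step down to E3.
Step in, step out in the same direction — a passing tone.
It falls on a weak beat, so it is unaccented.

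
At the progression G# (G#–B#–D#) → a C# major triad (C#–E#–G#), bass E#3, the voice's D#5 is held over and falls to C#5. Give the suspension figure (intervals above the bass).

At the second chord the bass is E#3. The suspended D#5 lies a seventh above the bass; after resolving down by step to C#5, the interval above the bass becomes a sixth.
Suspension figures are named by those two intervals: 7–6.

7–6 suspension.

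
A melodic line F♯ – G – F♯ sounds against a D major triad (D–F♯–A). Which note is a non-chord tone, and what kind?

The harmony at that moment is D major triad (D, F♯, A); G is not a chord tone.
It is approached by step up from F♯ and left by step down to F♯.
Step away and step back to the same note — a neighbor tone (upper neighbor).

G is a neighbor tone.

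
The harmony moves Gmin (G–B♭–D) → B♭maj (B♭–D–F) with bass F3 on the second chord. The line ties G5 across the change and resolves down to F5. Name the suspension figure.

At the second chord the bass is F3. The suspended G5 lies a ninth above the bass; after resolving down by step to F5, the interval above the bass becomes an octave.
Suspension figures are named by those two intervals: 9–8.

9–8 suspension.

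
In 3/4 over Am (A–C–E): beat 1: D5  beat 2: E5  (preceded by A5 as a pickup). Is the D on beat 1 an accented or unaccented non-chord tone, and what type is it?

Accented appoggiatura.

The harmony at that moment is A minor triad (A, C, E); D5 is not a chord tone.
It is approached by leap down from A5 and left by step up to E5.
Leap in, step out — an appoggiatura.
It falls on the downbeat, so it is accented.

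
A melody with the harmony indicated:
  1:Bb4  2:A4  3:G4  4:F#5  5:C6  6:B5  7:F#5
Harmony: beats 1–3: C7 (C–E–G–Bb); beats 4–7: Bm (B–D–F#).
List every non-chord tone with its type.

A4 (beat 2) — passing tone; C6 (beat 5) — appoggiatura.

The harmony at that moment is C dominant seventh chord (C, E, G, Bb); A4 is not a chord tone.
It is approached by step down from Bb4 and left by step down to G4.
Step in, step out in the same direction — a passing tone.
The harmony at that moment is B minor triad (B, D, F#); C6 is not a chord tone.
It is approached by leap up from F#5 and left by step down to B5.
Leap in, step out — an appoggiatura.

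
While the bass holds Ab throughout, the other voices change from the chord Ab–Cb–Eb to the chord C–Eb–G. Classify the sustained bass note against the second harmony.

Pedal tone (pedal point).

The harmony at that moment is C minor triad (C, Eb, G); Ab is not a chord tone.
It is held over (the same pitch as the preceding Ab) and then sustained as the same pitch into the next harmony.
Sustained through a change of harmony — a pedal tone.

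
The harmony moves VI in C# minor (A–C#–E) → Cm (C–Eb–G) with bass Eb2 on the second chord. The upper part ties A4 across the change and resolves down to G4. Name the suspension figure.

4–3 suspension.

At the second chord the bass is Eb2. The suspended A4 lies a fourth above the bass; after resolving down by step to G4, the interval above the bass becomes a third.
Suspension figures are named by those two intervals: 4–3.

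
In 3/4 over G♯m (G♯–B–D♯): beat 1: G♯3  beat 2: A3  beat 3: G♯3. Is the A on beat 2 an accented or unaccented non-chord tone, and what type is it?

The harmony at that moment is G♯ minor triad (G♯, B, D♯); A3 is not a chord tone.
It is approached by step up from G♯3 and left by step down to G♯3.
Step away and step back to the same note — a neighbor tone (upper neighbor).
It falls on a weak beat, so it is unaccented.

Unaccented neighbor tone.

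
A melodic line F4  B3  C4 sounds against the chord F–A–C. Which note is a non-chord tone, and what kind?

B3 is an appoggiatura.

The harmony at that moment is F major triad (F, A, C); B3 is not a chord tone.
It is approached by leap down from F4 and left by step up to C4.
Leap in, step out — an appoggiatura.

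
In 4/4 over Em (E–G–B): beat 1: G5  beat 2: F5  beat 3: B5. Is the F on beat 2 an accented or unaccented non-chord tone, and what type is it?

Unaccented escape tone.

The harmony at that moment is E minor triad (E, G, B); F5 is not a chord tone.
It is approached by step down from G5 and left by leap up to B5.
Step in, leap out — an escape tone.
It falls on a weak beat, so it is unaccented.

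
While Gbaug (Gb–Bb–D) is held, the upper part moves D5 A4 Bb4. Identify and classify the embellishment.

The harmony at that moment is Gb augmented triad (Gb, Bb, D); A4 is not a chord tone.
It is approached by leap down from D5 and left by step up to Bb4.
Leap in, step out — an appoggiatura.

A4 is an appoggiatura.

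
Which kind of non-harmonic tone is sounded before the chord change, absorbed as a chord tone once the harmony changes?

Approach: ahead of the chord change (typically by step), so it is dissonant against the current harmony. Departure: none — the same pitch is restated or held and is a chord tone of the new harmony.
Dissonant first, consonant once the harmony catches up: the note simply arrives early — an anticipation. (The reverse timing, consonant first and dissonant after the change, would be a suspension or retardation.)

Anticipation.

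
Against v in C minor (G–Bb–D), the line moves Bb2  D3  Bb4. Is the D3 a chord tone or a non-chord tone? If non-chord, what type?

G minor triad contains G, Bb, D; D is the fifth, so it is a chord tone.

Chord tone (the fifth of G minor triad).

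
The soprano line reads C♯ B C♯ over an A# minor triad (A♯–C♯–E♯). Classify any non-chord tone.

B is a neighbor tone.

The harmony at that moment is A♯ minor triad (A♯, C♯, E♯); B is not a chord tone.
It is approached by step down from C♯ and left by step up to C♯.
Step away and step back to the same note — a neighbor tone (lower neighbor).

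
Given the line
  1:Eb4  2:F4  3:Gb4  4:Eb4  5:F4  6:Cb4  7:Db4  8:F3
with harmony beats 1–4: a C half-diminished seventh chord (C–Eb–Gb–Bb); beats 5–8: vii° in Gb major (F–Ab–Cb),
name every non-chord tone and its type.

The harmony at that moment is C half-diminished seventh chord (C, Eb, Gb, Bb); F4 is not a chord tone.
It is approached by step up from Eb4 and left by step up to Gb4.
Step in, step out in the same direction — a passing tone.
The harmony at that moment is F diminished triad (F, Ab, Cb); Db4 is not a chord tone.
It is approached by step up from Cb4 and left by leap down to F3.
Step in, leap out — an escape tone.

F4 (beat 2) — passing tone; Db4 (beat 7) — escape tone.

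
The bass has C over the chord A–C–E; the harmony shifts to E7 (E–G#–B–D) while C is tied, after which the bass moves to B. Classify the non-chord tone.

C is a suspension.

The harmony at that moment is E dominant seventh chord (E, G#, B, D); C is not a chord tone.
It is held over (the same pitch as the preceding C) and left by step down to B.
Held over from the previous chord and resolving down by step — a suspension.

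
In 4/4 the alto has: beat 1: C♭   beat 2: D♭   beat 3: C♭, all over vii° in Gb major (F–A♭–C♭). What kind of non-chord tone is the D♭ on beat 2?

Upper neighbor tone.

The harmony at that moment is F diminished triad (F, A♭, C♭); D♭ is not a chord tone.
It is approached by step up from C♭ and left by step down to C♭.
Step away and step back to the same note — a neighbor tone (upper neighbor).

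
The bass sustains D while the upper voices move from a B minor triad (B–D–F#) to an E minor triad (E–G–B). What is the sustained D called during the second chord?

Pedal tone (pedal point).

The harmony at that moment is E minor triad (E, G, B); D is not a chord tone.
It is held over (the same pitch as the preceding D) and then sustained as the same pitch into the next harmony.
Sustained through a change of harmony — a pedal tone.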